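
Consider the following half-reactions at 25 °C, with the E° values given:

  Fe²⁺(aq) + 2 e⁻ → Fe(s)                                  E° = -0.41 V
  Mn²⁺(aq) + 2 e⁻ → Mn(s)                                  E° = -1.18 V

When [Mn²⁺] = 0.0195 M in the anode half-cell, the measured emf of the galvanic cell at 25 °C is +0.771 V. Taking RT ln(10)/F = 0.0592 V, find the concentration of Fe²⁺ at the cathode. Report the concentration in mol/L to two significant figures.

Fe²⁺/Fe is the cathode, Mn²⁺/Mn the anode: E°cell = +0.77 V, n = 2.
Overall reaction: Fe²⁺(aq) + Mn(s) → Fe(s) + Mn²⁺(aq); Q = [Mn²⁺]^1/[Fe²⁺]^1.
From E = E° − (0.0592/n) log Q: log Q = (E° − E)·n/0.0592 = (+0.77 − (+0.771))·2/0.0592 = -0.0338.
So 1·log[Fe²⁺] = 1·log(0.0195) − log Q = -1.7100 − (-0.0338) = -1.6762; [Fe²⁺] = 10^(-1.6762) ≈ 0.021 M.

0.021 M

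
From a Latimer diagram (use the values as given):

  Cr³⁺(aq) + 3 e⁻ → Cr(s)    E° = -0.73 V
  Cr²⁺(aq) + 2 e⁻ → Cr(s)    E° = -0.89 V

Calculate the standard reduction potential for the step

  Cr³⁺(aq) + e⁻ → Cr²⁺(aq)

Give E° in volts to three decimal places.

Sequential free energies add, so n₃E°₃ = n₁E°₁ + n₂E°₂.
With n₃ = 3, and the known step contributing 2×(-0.89) V, the unknown satisfies 1·E° = 3×(-0.73) − 2×(-0.89) = -0.410.
E° = -0.410 / 1 = -0.410 V.

-0.410 V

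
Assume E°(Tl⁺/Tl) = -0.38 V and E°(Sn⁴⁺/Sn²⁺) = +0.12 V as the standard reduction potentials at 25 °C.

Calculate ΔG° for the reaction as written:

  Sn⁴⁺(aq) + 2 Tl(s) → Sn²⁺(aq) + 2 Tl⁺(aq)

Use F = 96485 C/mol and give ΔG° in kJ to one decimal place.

As written, Sn⁴⁺/Sn²⁺ is reduced (cathode) and Tl⁺/Tl is oxidised (anode), so E°cell = (+0.12) − (-0.38) = +0.50 V.
Balancing electrons gives n = 2.
ΔG° = −nFE° = −(2)(96485)(+0.50) = -96,485 J = -96.5 kJ.

-96.5 kJ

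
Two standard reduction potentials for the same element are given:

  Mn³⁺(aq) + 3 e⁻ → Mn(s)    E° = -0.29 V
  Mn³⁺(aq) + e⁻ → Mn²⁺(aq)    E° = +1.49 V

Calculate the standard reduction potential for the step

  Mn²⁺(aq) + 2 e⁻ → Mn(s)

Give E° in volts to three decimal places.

-1.180 V

Sequential free energies add, so n₃E°₃ = n₁E°₁ + n₂E°₂.
With n₃ = 3, and the known step contributing 1×(+1.49) V, the unknown satisfies 2·E° = 3×(-0.29) − 1×(+1.49) = -2.360.
E° = -2.360 / 2 = -1.180 V.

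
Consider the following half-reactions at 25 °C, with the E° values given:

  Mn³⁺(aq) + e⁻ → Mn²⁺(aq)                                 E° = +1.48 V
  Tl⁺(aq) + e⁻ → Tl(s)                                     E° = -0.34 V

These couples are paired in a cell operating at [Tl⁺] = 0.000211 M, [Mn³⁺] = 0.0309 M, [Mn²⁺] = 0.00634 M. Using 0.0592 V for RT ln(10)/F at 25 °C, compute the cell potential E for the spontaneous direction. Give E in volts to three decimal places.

+2.078 V

Mn³⁺/Mn²⁺ is the cathode (higher E°), Tl⁺/Tl the anode: E°cell = +1.48 − (-0.34) = +1.82 V, n = 1.
Overall: Mn³⁺(aq) + Tl(s) → Mn²⁺(aq) + Tl⁺(aq)
Q = [Mn²⁺]·[Tl⁺] / ([Mn³⁺]); log Q = -4.364.
E = E° − (0.0592/n) log Q = +1.82 − (0.0592/1)(-4.364) = +2.078 V.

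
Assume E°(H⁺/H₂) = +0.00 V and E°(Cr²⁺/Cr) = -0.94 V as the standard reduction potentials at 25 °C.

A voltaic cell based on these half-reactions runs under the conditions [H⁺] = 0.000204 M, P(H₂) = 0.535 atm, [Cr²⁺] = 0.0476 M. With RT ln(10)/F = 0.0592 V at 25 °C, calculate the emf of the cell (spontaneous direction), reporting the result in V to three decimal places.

H⁺/H₂ is the cathode (higher E°), Cr²⁺/Cr the anode: E°cell = +0.00 − (-0.94) = +0.94 V, n = 2.
Overall: 2 H⁺(aq) + Cr(s) → H₂(g) + Cr²⁺(aq)
Q = P(H₂)·[Cr²⁺] / ([H⁺]^2); log Q = 5.787.
E = E° − (0.0592/n) log Q = +0.94 − (0.0592/2)(5.787) = +0.769 V.

+0.769 V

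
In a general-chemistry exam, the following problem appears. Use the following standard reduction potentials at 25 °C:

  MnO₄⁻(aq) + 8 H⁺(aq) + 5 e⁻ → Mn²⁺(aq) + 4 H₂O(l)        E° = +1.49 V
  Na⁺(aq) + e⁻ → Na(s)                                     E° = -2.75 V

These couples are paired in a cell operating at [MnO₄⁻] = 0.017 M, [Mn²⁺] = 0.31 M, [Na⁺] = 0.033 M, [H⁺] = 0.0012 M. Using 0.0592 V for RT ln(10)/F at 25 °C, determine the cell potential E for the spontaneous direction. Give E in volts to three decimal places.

+4.036 V

MnO₄⁻/Mn²⁺ is the cathode (higher E°), Na⁺/Na the anode: E°cell = +1.49 − (-2.75) = +4.24 V, n = 5.
Overall: MnO₄⁻(aq) + 8 H⁺(aq) + 5 Na(s) → Mn²⁺(aq) + 4 H₂O(l) + 5 Na⁺(aq)
Q = [Mn²⁺]·[Na⁺]^5 / ([MnO₄⁻]·[H⁺]^8); log Q = 17.220.
E = E° − (0.0592/n) log Q = +4.24 − (0.0592/5)(17.220) = +4.036 V.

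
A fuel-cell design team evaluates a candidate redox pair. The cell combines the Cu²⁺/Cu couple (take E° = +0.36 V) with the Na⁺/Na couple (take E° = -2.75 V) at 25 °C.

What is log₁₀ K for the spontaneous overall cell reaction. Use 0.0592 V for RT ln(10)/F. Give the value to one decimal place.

Cathode: Cu²⁺/Cu; anode: Na⁺/Na. E°cell = +3.11 V, n = 2.
log K = nE°cell / 0.0592 = (2)(+3.11) / 0.0592 = 105.1.

105.1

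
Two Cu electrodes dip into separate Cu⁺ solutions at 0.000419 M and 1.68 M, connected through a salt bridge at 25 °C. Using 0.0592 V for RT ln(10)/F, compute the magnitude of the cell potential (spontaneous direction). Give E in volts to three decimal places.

+0.213 V

For a concentration cell E°cell = 0. The 1.68 M side is the cathode (reduction is favoured where [Cu⁺] is higher).
With n = 1, E = −(0.0592/1) log([Cu⁺]ₐₙ/[Cu⁺]꜀ₐₜ) = −(0.0592/1) log(0.000419/1.68) = −(0.0592/1)(-3.603) = +0.213 V.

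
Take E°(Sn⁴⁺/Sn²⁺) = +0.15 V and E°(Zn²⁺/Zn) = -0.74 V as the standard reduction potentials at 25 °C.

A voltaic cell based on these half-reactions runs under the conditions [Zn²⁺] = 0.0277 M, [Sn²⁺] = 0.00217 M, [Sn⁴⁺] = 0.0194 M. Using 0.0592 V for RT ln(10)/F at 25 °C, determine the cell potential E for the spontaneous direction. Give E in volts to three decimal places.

Sn⁴⁺/Sn²⁺ is the cathode (higher E°), Zn²⁺/Zn the anode: E°cell = +0.15 − (-0.74) = +0.89 V, n = 2.
Overall: Sn⁴⁺(aq) + Zn(s) → Sn²⁺(aq) + Zn²⁺(aq)
Q = [Sn²⁺]·[Zn²⁺] / ([Sn⁴⁺]); log Q = -2.509.
E = E° − (0.0592/n) log Q = +0.89 − (0.0592/2)(-2.509) = +0.964 V.

+0.964 V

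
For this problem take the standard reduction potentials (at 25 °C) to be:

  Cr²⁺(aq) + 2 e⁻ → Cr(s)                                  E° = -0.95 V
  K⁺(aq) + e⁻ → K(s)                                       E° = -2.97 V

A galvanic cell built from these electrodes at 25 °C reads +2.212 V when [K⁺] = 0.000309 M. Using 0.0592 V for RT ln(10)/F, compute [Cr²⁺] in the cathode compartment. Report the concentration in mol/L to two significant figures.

0.29 M

Cr²⁺/Cr is the cathode, K⁺/K the anode: E°cell = +2.02 V, n = 2.
Overall reaction: Cr²⁺(aq) + 2 K(s) → Cr(s) + 2 K⁺(aq); Q = [K⁺]^2/[Cr²⁺]^1.
From E = E° − (0.0592/n) log Q: log Q = (E° − E)·n/0.0592 = (+2.02 − (+2.212))·2/0.0592 = -6.4865.
So 1·log[Cr²⁺] = 2·log(0.000309) − log Q = -7.0201 − (-6.4865) = -0.5336; [Cr²⁺] = 10^(-0.5336) ≈ 0.29 M.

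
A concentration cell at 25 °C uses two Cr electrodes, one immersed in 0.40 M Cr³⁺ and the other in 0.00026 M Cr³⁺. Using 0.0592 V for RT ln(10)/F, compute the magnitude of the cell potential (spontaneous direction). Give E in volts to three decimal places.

For a concentration cell E°cell = 0. The 0.40 M side is the cathode (reduction is favoured where [Cr³⁺] is higher).
With n = 3, E = −(0.0592/3) log([Cr³⁺]ₐₙ/[Cr³⁺]꜀ₐₜ) = −(0.0592/3) log(0.00026/0.4) = −(0.0592/3)(-3.187) = +0.063 V.

+0.063 V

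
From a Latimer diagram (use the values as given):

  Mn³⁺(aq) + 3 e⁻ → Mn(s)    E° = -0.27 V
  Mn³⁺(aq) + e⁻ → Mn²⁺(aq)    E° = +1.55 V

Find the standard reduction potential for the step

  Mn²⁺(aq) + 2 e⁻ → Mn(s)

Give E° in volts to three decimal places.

Sequential free energies add, so n₃E°₃ = n₁E°₁ + n₂E°₂.
With n₃ = 3, and the known step contributing 1×(+1.55) V, the unknown satisfies 2·E° = 3×(-0.27) − 1×(+1.55) = -2.360.
E° = -2.360 / 2 = -1.180 V.

-1.180 V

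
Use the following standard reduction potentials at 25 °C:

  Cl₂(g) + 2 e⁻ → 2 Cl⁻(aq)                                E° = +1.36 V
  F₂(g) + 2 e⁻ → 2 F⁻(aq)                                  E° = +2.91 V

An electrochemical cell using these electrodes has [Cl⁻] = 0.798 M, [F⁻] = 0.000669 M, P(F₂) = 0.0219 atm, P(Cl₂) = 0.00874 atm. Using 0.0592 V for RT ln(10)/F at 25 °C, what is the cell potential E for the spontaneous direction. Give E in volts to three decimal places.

F₂/F⁻ is the cathode (higher E°), Cl₂/Cl⁻ the anode: E°cell = +2.91 − (+1.36) = +1.55 V, n = 2.
Overall: F₂(g) + 2 Cl⁻(aq) → 2 F⁻(aq) + Cl₂(g)
Q = [F⁻]^2·P(Cl₂) / (P(F₂)·[Cl⁻]^2); log Q = -6.552.
E = E° − (0.0592/n) log Q = +1.55 − (0.0592/2)(-6.552) = +1.744 V.

+1.744 V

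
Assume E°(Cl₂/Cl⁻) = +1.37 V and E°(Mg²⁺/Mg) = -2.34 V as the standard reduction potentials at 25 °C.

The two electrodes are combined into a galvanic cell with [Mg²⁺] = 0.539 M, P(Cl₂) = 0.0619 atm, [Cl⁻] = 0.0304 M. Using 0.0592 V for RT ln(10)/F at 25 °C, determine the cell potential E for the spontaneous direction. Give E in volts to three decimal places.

Cl₂/Cl⁻ is the cathode (higher E°), Mg²⁺/Mg the anode: E°cell = +1.37 − (-2.34) = +3.71 V, n = 2.
Overall: Cl₂(g) + Mg(s) → 2 Cl⁻(aq) + Mg²⁺(aq)
Q = [Cl⁻]^2·[Mg²⁺] / (P(Cl₂)); log Q = -2.094.
E = E° − (0.0592/n) log Q = +3.71 − (0.0592/2)(-2.094) = +3.772 V.

+3.772 V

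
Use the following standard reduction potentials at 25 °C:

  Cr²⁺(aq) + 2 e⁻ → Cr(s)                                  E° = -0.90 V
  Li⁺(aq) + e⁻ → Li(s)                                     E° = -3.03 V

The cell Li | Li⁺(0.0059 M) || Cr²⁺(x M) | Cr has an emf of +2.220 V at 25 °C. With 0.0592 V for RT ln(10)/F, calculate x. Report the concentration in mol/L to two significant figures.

Cr²⁺/Cr is the cathode, Li⁺/Li the anode: E°cell = +2.13 V, n = 2.
Overall reaction: Cr²⁺(aq) + 2 Li(s) → Cr(s) + 2 Li⁺(aq); Q = [Li⁺]^2/[Cr²⁺]^1.
From E = E° − (0.0592/n) log Q: log Q = (E° − E)·n/0.0592 = (+2.13 − (+2.220))·2/0.0592 = -3.0405.
So 1·log[Cr²⁺] = 2·log(0.0059) − log Q = -4.4583 − (-3.0405) = -1.4178; [Cr²⁺] = 10^(-1.4178) ≈ 0.038 M.

0.038 M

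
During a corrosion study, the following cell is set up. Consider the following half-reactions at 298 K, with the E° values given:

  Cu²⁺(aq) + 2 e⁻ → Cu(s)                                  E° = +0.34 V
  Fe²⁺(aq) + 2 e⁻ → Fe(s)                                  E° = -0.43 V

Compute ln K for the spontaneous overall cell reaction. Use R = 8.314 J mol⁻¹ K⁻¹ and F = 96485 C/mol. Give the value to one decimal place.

60.0

Cathode: Cu²⁺/Cu; anode: Fe²⁺/Fe. E°cell = (+0.34) − (-0.43) = +0.77 V, with n = 2.
ΔG° = −nFE° = −RT ln K, so ln K = nFE°/(RT) = (2)(96485)(+0.77) / ((8.314)(298)) = 59.973.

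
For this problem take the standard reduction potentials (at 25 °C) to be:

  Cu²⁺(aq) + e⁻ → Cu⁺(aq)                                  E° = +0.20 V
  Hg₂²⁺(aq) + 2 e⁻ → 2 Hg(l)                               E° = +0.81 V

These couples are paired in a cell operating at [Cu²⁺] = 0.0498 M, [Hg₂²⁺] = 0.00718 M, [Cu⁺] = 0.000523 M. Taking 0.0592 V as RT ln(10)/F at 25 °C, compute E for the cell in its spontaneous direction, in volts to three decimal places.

Hg₂²⁺/Hg is the cathode (higher E°), Cu²⁺/Cu⁺ the anode: E°cell = +0.81 − (+0.20) = +0.61 V, n = 2.
Overall: Hg₂²⁺(aq) + 2 Cu⁺(aq) → 2 Hg(l) + 2 Cu²⁺(aq)
Q = [Cu²⁺]^2 / ([Hg₂²⁺]·[Cu⁺]^2); log Q = 6.101.
E = E° − (0.0592/n) log Q = +0.61 − (0.0592/2)(6.101) = +0.429 V.

+0.429 V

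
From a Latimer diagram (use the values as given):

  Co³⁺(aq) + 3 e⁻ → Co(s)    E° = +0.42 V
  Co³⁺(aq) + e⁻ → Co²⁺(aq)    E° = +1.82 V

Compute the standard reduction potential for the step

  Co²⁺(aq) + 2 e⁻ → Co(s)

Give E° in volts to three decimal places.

-0.280 V

Sequential free energies add, so n₃E°₃ = n₁E°₁ + n₂E°₂.
With n₃ = 3, and the known step contributing 1×(+1.82) V, the unknown satisfies 2·E° = 3×(+0.42) − 1×(+1.82) = -0.560.
E° = -0.560 / 2 = -0.280 V.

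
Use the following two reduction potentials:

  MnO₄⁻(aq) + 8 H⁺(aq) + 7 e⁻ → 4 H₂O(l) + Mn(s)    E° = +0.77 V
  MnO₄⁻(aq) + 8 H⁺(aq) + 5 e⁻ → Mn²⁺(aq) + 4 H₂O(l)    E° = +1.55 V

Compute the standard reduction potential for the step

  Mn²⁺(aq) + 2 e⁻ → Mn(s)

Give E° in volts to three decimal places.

Sequential free energies add, so n₃E°₃ = n₁E°₁ + n₂E°₂.
With n₃ = 7, and the known step contributing 5×(+1.55) V, the unknown satisfies 2·E° = 7×(+0.77) − 5×(+1.55) = -2.360.
E° = -2.360 / 2 = -1.180 V.

-1.180 V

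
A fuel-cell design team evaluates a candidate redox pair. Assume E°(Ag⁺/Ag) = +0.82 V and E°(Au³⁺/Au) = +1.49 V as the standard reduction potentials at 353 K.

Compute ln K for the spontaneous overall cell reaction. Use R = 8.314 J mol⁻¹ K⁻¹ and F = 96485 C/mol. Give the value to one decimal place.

66.1

Cathode: Au³⁺/Au; anode: Ag⁺/Ag. E°cell = (+1.49) − (+0.82) = +0.67 V, with n = 3.
ΔG° = −nFE° = −RT ln K, so ln K = nFE°/(RT) = (3)(96485)(+0.67) / ((8.314)(353)) = 66.080.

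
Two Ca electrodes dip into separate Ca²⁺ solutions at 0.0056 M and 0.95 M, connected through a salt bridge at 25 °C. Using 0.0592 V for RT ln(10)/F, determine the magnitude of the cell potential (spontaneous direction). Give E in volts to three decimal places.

For a concentration cell E°cell = 0. The 0.95 M side is the cathode (reduction is favoured where [Ca²⁺] is higher).
With n = 2, E = −(0.0592/2) log([Ca²⁺]ₐₙ/[Ca²⁺]꜀ₐₜ) = −(0.0592/2) log(0.0056/0.95) = −(0.0592/2)(-2.230) = +0.066 V.

+0.066 V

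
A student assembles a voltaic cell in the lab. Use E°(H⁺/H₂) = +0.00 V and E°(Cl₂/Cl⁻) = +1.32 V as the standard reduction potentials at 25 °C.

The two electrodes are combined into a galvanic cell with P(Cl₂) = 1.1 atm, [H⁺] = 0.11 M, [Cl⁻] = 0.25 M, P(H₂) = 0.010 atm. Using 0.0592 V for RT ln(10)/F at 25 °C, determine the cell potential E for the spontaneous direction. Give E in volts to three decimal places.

Cl₂/Cl⁻ is the cathode (higher E°), H⁺/H₂ the anode: E°cell = +1.32 − (+0.00) = +1.32 V, n = 2.
Overall: Cl₂(g) + H₂(g) → 2 Cl⁻(aq) + 2 H⁺(aq)
Q = [Cl⁻]^2·[H⁺]^2 / (P(Cl₂)·P(H₂)); log Q = -1.163.
E = E° − (0.0592/n) log Q = +1.32 − (0.0592/2)(-1.163) = +1.354 V.

+1.354 V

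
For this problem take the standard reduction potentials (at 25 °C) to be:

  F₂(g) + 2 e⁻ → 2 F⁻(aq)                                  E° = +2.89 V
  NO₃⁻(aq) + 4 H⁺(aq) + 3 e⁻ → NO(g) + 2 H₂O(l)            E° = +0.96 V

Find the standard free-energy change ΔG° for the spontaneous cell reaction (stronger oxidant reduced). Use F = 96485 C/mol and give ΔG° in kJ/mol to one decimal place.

F₂/F⁻ (E° = +2.89 V) is the cathode; NO₃⁻/NO (E° = +0.96 V) is the anode, so E°cell = +1.93 V.
Balancing electrons gives n = 6 (lcm of 2 and 3).
ΔG° = −nFE° = −(6)(96485)(+1.93) = -1,117,296 J = -1117.3 kJ/mol.

-1117.3 kJ/mol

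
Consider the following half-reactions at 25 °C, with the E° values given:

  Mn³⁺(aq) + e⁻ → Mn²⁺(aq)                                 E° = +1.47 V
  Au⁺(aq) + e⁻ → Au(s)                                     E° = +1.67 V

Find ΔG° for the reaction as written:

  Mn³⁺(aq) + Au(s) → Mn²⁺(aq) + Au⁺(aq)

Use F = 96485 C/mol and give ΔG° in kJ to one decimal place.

As written, Mn³⁺/Mn²⁺ is reduced (cathode) and Au⁺/Au is oxidised (anode), so E°cell = (+1.47) − (+1.67) = -0.20 V.
Balancing electrons gives n = 1.
ΔG° = −nFE° = −(1)(96485)(-0.20) = 19,297 J = +19.3 kJ.

+19.3 kJ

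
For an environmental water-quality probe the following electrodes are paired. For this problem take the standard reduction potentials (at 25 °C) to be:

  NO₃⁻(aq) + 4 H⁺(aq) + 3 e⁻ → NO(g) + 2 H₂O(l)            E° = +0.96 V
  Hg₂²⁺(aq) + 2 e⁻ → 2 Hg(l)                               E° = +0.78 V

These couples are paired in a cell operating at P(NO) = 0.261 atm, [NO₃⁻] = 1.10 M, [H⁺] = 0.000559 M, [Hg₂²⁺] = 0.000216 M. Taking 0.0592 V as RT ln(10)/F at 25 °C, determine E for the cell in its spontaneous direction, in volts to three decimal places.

NO₃⁻/NO is the cathode (higher E°), Hg₂²⁺/Hg the anode: E°cell = +0.96 − (+0.78) = +0.18 V, n = 6.
Overall: 2 NO₃⁻(aq) + 8 H⁺(aq) + 6 Hg(l) → 2 NO(g) + 4 H₂O(l) + 3 Hg₂²⁺(aq)
Q = P(NO)^2·[Hg₂²⁺]^3 / ([NO₃⁻]^2·[H⁺]^8); log Q = 13.775.
E = E° − (0.0592/n) log Q = +0.18 − (0.0592/6)(13.775) = +0.044 V.

+0.044 V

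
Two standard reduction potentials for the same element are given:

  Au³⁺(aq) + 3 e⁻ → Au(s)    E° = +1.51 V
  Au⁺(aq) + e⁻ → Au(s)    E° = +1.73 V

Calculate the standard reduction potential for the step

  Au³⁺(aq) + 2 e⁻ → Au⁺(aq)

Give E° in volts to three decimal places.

Sequential free energies add, so n₃E°₃ = n₁E°₁ + n₂E°₂.
With n₃ = 3, and the known step contributing 1×(+1.73) V, the unknown satisfies 2·E° = 3×(+1.51) − 1×(+1.73) = +2.800.
E° = +2.800 / 2 = +1.400 V.

+1.400 V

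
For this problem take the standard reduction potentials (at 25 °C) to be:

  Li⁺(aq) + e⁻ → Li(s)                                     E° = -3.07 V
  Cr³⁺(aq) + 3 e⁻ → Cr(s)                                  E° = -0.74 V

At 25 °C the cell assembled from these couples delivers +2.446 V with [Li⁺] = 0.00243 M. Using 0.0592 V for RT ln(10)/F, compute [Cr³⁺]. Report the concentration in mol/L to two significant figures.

0.011 M

Cr³⁺/Cr is the cathode, Li⁺/Li the anode: E°cell = +2.33 V, n = 3.
Overall reaction: Cr³⁺(aq) + 3 Li(s) → Cr(s) + 3 Li⁺(aq); Q = [Li⁺]^3/[Cr³⁺]^1.
From E = E° − (0.0592/n) log Q: log Q = (E° − E)·n/0.0592 = (+2.33 − (+2.446))·3/0.0592 = -5.8784.
So 1·log[Cr³⁺] = 3·log(0.00243) − log Q = -7.8432 − (-5.8784) = -1.9648; [Cr³⁺] = 10^(-1.9648) ≈ 0.011 M.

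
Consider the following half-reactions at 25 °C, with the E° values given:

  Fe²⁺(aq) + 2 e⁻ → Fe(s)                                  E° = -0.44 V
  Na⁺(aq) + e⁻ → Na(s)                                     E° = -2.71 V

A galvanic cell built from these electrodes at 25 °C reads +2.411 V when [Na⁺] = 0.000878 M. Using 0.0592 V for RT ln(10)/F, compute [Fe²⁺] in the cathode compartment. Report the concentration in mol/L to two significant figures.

Fe²⁺/Fe is the cathode, Na⁺/Na the anode: E°cell = +2.27 V, n = 2.
Overall reaction: Fe²⁺(aq) + 2 Na(s) → Fe(s) + 2 Na⁺(aq); Q = [Na⁺]^2/[Fe²⁺]^1.
From E = E° − (0.0592/n) log Q: log Q = (E° − E)·n/0.0592 = (+2.27 − (+2.411))·2/0.0592 = -4.7635.
So 1·log[Fe²⁺] = 2·log(0.000878) − log Q = -6.1130 − (-4.7635) = -1.3495; [Fe²⁺] = 10^(-1.3495) ≈ 0.045 M.

0.045 M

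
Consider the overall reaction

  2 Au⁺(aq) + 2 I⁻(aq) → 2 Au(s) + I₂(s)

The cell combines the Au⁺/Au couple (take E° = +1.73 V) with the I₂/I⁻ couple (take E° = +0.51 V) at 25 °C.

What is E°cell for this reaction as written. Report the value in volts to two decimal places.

+1.22 V

The Au⁺/Au couple has the higher reduction potential, so it is the cathode; I₂/I⁻ is oxidised at the anode.
E°cell = E°(cathode) − E°(anode) = (+1.73) − (+0.51) = +1.22 V.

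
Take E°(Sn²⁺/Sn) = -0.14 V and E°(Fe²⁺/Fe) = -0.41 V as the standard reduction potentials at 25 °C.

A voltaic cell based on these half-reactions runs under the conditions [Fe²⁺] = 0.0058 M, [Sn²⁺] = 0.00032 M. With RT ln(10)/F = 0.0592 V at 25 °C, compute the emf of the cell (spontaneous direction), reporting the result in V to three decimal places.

Sn²⁺/Sn is the cathode (higher E°), Fe²⁺/Fe the anode: E°cell = -0.14 − (-0.41) = +0.27 V, n = 2.
Overall: Sn²⁺(aq) + Fe(s) → Sn(s) + Fe²⁺(aq)
Q = [Fe²⁺] / ([Sn²⁺]); log Q = 1.258.
E = E° − (0.0592/n) log Q = +0.27 − (0.0592/2)(1.258) = +0.233 V.

+0.233 V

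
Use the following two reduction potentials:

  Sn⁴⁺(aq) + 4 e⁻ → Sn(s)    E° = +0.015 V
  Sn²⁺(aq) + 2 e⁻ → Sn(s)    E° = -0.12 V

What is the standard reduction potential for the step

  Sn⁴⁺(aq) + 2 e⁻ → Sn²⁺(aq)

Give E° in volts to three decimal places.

Sequential free energies add, so n₃E°₃ = n₁E°₁ + n₂E°₂.
With n₃ = 4, and the known step contributing 2×(-0.12) V, the unknown satisfies 2·E° = 4×(+0.015) − 2×(-0.12) = +0.300.
E° = +0.300 / 2 = +0.150 V.

+0.150 V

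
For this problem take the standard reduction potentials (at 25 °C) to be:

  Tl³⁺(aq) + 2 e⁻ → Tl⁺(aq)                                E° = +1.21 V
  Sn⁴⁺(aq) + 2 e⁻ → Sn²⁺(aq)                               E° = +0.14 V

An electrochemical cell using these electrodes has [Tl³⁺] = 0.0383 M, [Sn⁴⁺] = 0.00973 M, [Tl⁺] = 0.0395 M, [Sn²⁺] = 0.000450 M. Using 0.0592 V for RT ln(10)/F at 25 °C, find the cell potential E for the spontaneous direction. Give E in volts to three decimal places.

Tl³⁺/Tl⁺ is the cathode (higher E°), Sn⁴⁺/Sn²⁺ the anode: E°cell = +1.21 − (+0.14) = +1.07 V, n = 2.
Overall: Tl³⁺(aq) + Sn²⁺(aq) → Tl⁺(aq) + Sn⁴⁺(aq)
Q = [Tl⁺]·[Sn⁴⁺] / ([Tl³⁺]·[Sn²⁺]); log Q = 1.348.
E = E° − (0.0592/n) log Q = +1.07 − (0.0592/2)(1.348) = +1.030 V.

+1.030 V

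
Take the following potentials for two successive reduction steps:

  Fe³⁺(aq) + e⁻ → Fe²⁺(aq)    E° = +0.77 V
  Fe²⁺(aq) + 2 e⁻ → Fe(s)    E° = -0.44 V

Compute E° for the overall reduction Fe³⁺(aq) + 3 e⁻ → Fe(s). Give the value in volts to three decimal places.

-0.037 V

Standard free energies of sequential steps add: ΔG°₃ = ΔG°₁ + ΔG°₂, so n₃E°₃ = n₁E°₁ + n₂E°₂.
E°₃ = (1×+0.77 + 2×-0.44) / 3 = (-0.110) / 3 = -0.037 V.
E° values themselves are not directly additive — weighting by electron count is essential.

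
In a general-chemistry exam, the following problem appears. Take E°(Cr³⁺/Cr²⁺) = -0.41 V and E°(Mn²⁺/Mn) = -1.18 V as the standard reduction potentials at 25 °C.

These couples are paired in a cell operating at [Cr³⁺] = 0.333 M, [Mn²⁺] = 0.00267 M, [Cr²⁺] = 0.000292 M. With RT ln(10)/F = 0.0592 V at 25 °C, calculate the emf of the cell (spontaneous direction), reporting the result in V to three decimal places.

+1.027 V

Cr³⁺/Cr²⁺ is the cathode (higher E°), Mn²⁺/Mn the anode: E°cell = -0.41 − (-1.18) = +0.77 V, n = 2.
Overall: 2 Cr³⁺(aq) + Mn(s) → 2 Cr²⁺(aq) + Mn²⁺(aq)
Q = [Cr²⁺]^2·[Mn²⁺] / ([Cr³⁺]^2); log Q = -8.688.
E = E° − (0.0592/n) log Q = +0.77 − (0.0592/2)(-8.688) = +1.027 V.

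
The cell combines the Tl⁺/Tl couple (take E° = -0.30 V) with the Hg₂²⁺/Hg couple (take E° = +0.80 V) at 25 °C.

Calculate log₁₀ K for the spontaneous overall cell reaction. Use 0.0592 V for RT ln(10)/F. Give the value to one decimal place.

37.2

Cathode: Hg₂²⁺/Hg; anode: Tl⁺/Tl. E°cell = +1.10 V, n = 2.
log K = nE°cell / 0.0592 = (2)(+1.10) / 0.0592 = 37.2.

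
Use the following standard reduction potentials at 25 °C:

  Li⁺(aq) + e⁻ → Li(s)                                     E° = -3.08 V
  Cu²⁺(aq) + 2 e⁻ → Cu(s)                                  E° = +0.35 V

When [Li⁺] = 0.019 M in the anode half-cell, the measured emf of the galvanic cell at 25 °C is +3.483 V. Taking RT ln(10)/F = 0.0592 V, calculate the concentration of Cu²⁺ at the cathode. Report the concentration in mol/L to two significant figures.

0.022 M

Cu²⁺/Cu is the cathode, Li⁺/Li the anode: E°cell = +3.43 V, n = 2.
Overall reaction: Cu²⁺(aq) + 2 Li(s) → Cu(s) + 2 Li⁺(aq); Q = [Li⁺]^2/[Cu²⁺]^1.
From E = E° − (0.0592/n) log Q: log Q = (E° − E)·n/0.0592 = (+3.43 − (+3.483))·2/0.0592 = -1.7905.
So 1·log[Cu²⁺] = 2·log(0.019) − log Q = -3.4425 − (-1.7905) = -1.6520; [Cu²⁺] = 10^(-1.6520) ≈ 0.022 M.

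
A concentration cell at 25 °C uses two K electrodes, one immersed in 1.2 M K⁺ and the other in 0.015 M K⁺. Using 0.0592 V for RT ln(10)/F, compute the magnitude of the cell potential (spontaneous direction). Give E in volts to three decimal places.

For a concentration cell E°cell = 0. The 1.2 M side is the cathode (reduction is favoured where [K⁺] is higher).
With n = 1, E = −(0.0592/1) log([K⁺]ₐₙ/[K⁺]꜀ₐₜ) = −(0.0592/1) log(0.015/1.2) = −(0.0592/1)(-1.903) = +0.113 V.

+0.113 V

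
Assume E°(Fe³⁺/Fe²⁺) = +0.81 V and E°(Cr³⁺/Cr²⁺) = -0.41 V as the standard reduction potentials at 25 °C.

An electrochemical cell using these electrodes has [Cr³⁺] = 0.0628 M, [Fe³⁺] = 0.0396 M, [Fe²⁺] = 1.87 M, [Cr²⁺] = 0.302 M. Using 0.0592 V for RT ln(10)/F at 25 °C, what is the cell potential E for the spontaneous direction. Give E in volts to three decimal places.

+1.161 V

Fe³⁺/Fe²⁺ is the cathode (higher E°), Cr³⁺/Cr²⁺ the anode: E°cell = +0.81 − (-0.41) = +1.22 V, n = 1.
Overall: Fe³⁺(aq) + Cr²⁺(aq) → Fe²⁺(aq) + Cr³⁺(aq)
Q = [Fe²⁺]·[Cr³⁺] / ([Fe³⁺]·[Cr²⁺]); log Q = 0.992.
E = E° − (0.0592/n) log Q = +1.22 − (0.0592/1)(0.992) = +1.161 V.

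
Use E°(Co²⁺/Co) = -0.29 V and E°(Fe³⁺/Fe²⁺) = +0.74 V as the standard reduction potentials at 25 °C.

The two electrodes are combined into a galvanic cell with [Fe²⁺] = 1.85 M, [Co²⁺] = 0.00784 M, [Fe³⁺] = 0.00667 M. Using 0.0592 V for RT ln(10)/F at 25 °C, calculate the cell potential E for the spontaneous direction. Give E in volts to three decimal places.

+0.948 V

Fe³⁺/Fe²⁺ is the cathode (higher E°), Co²⁺/Co the anode: E°cell = +0.74 − (-0.29) = +1.03 V, n = 2.
Overall: 2 Fe³⁺(aq) + Co(s) → 2 Fe²⁺(aq) + Co²⁺(aq)
Q = [Fe²⁺]^2·[Co²⁺] / ([Fe³⁺]^2); log Q = 2.780.
E = E° − (0.0592/n) log Q = +1.03 − (0.0592/2)(2.780) = +0.948 V.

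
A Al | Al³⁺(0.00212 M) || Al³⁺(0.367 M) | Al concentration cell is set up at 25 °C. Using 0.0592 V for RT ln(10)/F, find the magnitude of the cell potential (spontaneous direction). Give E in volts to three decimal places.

For a concentration cell E°cell = 0. The 0.367 M side is the cathode (reduction is favoured where [Al³⁺] is higher).
With n = 3, E = −(0.0592/3) log([Al³⁺]ₐₙ/[Al³⁺]꜀ₐₜ) = −(0.0592/3) log(0.00212/0.367) = −(0.0592/3)(-2.238) = +0.044 V.

+0.044 V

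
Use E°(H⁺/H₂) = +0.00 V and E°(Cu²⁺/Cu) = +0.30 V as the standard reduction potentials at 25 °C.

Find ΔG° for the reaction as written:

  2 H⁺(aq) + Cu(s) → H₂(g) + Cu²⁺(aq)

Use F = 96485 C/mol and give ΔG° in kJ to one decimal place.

+57.9 kJ

As written, H⁺/H₂ is reduced (cathode) and Cu²⁺/Cu is oxidised (anode), so E°cell = (+0.00) − (+0.30) = -0.30 V.
Balancing electrons gives n = 2.
ΔG° = −nFE° = −(2)(96485)(-0.30) = 57,891 J = +57.9 kJ.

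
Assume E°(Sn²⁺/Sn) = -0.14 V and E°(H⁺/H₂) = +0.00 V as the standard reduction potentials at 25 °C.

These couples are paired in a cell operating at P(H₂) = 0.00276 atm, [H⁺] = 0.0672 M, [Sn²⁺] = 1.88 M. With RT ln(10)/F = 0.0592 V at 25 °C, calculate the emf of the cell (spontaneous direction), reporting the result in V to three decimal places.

+0.138 V

H⁺/H₂ is the cathode (higher E°), Sn²⁺/Sn the anode: E°cell = +0.00 − (-0.14) = +0.14 V, n = 2.
Overall: 2 H⁺(aq) + Sn(s) → H₂(g) + Sn²⁺(aq)
Q = P(H₂)·[Sn²⁺] / ([H⁺]^2); log Q = 0.060.
E = E° − (0.0592/n) log Q = +0.14 − (0.0592/2)(0.060) = +0.138 V.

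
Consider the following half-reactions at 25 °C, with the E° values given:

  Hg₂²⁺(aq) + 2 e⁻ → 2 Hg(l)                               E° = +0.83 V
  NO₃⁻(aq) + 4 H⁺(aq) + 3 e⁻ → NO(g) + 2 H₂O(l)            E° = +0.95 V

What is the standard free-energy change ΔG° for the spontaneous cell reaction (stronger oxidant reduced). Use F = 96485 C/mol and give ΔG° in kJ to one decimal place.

NO₃⁻/NO (E° = +0.95 V) is the cathode; Hg₂²⁺/Hg (E° = +0.83 V) is the anode, so E°cell = +0.12 V.
Balancing electrons gives n = 6 (lcm of 3 and 2).
ΔG° = −nFE° = −(6)(96485)(+0.12) = -69,469 J = -69.5 kJ.

-69.5 kJ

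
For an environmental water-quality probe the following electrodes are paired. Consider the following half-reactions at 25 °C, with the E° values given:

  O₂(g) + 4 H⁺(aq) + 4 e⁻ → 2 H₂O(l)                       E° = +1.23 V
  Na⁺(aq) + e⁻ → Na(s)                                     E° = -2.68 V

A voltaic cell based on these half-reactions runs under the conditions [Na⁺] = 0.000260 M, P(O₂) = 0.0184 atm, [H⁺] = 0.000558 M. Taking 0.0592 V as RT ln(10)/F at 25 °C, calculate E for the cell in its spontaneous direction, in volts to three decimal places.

+3.904 V

O₂/H₂O is the cathode (higher E°), Na⁺/Na the anode: E°cell = +1.23 − (-2.68) = +3.91 V, n = 4.
Overall: O₂(g) + 4 H⁺(aq) + 4 Na(s) → 2 H₂O(l) + 4 Na⁺(aq)
Q = [Na⁺]^4 / (P(O₂)·[H⁺]^4); log Q = 0.409.
E = E° − (0.0592/n) log Q = +3.91 − (0.0592/4)(0.409) = +3.904 V.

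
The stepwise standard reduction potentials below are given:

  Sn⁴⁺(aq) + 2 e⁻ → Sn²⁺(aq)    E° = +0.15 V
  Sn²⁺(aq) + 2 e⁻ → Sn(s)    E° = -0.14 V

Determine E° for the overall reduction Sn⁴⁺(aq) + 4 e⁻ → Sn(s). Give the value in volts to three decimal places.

+0.005 V

Since ΔG° = −nFE° is additive over sequential reductions, n₃E°₃ = n₁E°₁ + n₂E°₂.
E°₃ = (2×+0.15 + 2×-0.14) / 4 = (+0.020) / 4 = +0.005 V.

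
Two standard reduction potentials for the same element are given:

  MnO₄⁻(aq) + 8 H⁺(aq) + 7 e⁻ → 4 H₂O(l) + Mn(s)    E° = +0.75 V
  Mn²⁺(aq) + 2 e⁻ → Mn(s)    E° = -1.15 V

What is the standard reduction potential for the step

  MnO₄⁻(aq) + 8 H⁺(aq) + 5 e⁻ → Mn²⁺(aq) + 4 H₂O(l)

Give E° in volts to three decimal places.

Sequential free energies add, so n₃E°₃ = n₁E°₁ + n₂E°₂.
With n₃ = 7, and the known step contributing 2×(-1.15) V, the unknown satisfies 5·E° = 7×(+0.75) − 2×(-1.15) = +7.550.
E° = +7.550 / 5 = +1.510 V.

+1.510 V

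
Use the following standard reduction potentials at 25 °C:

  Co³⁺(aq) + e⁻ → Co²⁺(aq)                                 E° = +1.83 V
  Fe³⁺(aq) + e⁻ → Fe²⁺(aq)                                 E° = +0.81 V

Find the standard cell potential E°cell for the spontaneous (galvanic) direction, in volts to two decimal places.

+1.02 V

The Co³⁺/Co²⁺ couple has the higher reduction potential, so it is the cathode; Fe³⁺/Fe²⁺ is oxidised at the anode.
E°cell = E°(cathode) − E°(anode) = (+1.83) − (+0.81) = +1.02 V.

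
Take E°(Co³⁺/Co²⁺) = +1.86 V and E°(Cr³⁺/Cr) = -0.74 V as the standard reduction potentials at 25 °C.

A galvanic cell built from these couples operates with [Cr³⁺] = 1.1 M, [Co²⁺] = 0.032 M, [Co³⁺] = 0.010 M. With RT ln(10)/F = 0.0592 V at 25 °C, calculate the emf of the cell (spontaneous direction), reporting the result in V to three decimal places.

Co³⁺/Co²⁺ is the cathode (higher E°), Cr³⁺/Cr the anode: E°cell = +1.86 − (-0.74) = +2.60 V, n = 3.
Overall: 3 Co³⁺(aq) + Cr(s) → 3 Co²⁺(aq) + Cr³⁺(aq)
Q = [Co²⁺]^3·[Cr³⁺] / ([Co³⁺]^3); log Q = 1.557.
E = E° − (0.0592/n) log Q = +2.60 − (0.0592/3)(1.557) = +2.569 V.

+2.569 V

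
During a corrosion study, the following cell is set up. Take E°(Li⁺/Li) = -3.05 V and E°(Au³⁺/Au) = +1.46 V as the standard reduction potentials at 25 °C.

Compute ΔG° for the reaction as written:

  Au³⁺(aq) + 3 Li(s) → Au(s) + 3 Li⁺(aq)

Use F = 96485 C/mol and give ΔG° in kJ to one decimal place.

As written, Au³⁺/Au is reduced (cathode) and Li⁺/Li is oxidised (anode), so E°cell = (+1.46) − (-3.05) = +4.51 V.
Balancing electrons gives n = 3.
ΔG° = −nFE° = −(3)(96485)(+4.51) = -1,305,442 J = -1305.4 kJ.

-1305.4 kJ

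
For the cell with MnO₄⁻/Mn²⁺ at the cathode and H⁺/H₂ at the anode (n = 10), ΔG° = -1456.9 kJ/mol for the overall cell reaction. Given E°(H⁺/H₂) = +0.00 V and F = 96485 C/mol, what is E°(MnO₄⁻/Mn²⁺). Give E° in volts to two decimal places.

E°cell = −ΔG°/(nF) = −(-1456.9×10³)/((10)(96485)) = +1.510 V.
Since MnO₄⁻/Mn²⁺ is the cathode and H⁺/H₂ the anode, E°cell = E°(MnO₄⁻/Mn²⁺) − E°(H⁺/H₂).
So E°(MnO₄⁻/Mn²⁺) = E°cell + E°(H⁺/H₂) = +1.510 + (+0.00) = +1.51 V.

+1.51 V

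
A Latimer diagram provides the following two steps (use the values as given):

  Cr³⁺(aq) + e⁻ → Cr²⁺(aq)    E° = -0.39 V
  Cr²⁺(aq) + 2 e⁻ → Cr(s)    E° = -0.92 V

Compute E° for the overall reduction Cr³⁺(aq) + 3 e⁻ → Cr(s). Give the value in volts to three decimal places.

Standard free energies of sequential steps add: ΔG°₃ = ΔG°₁ + ΔG°₂, so n₃E°₃ = n₁E°₁ + n₂E°₂.
E°₃ = (1×-0.39 + 2×-0.92) / 3 = (-2.230) / 3 = -0.743 V.

-0.743 V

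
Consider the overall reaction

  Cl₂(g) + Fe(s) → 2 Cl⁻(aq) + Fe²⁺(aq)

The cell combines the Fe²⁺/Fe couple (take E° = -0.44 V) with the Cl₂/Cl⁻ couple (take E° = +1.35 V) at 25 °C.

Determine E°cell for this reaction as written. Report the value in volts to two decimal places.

The Cl₂/Cl⁻ couple has the higher reduction potential, so it is the cathode; Fe²⁺/Fe is oxidised at the anode.
E°cell = E°(cathode) − E°(anode) = (+1.35) − (-0.44) = +1.79 V.

+1.79 V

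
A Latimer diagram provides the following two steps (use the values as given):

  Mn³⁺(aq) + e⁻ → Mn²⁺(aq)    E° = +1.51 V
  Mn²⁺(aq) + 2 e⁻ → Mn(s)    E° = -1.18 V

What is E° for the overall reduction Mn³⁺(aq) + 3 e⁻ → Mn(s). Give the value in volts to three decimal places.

-0.283 V

Adding the free-energy changes (−nFE°) of the two steps gives −n₃FE°₃ = −n₁FE°₁ − n₂FE°₂.
E°₃ = (1×+1.51 + 2×-1.18) / 3 = (-0.850) / 3 = -0.283 V.
E° values themselves are not directly additive — weighting by electron count is essential.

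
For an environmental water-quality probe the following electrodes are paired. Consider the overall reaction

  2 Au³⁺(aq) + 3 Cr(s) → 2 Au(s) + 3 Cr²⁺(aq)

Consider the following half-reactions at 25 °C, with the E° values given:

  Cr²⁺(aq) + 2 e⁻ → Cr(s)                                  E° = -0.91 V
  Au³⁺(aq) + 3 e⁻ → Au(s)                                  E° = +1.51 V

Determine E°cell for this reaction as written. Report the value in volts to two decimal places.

The Au³⁺/Au couple has the higher reduction potential, so it is the cathode; Cr²⁺/Cr is oxidised at the anode.
E°cell = E°(cathode) − E°(anode) = (+1.51) − (-0.91) = +2.42 V.

+2.42 V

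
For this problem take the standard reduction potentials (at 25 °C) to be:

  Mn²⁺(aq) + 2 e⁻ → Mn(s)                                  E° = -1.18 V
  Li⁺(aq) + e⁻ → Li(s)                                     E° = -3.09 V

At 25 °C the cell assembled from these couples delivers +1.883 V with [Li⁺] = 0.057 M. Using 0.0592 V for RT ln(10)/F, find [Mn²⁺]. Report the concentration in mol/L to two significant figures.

0.00040 M

Mn²⁺/Mn is the cathode, Li⁺/Li the anode: E°cell = +1.91 V, n = 2.
Overall reaction: Mn²⁺(aq) + 2 Li(s) → Mn(s) + 2 Li⁺(aq); Q = [Li⁺]^2/[Mn²⁺]^1.
From E = E° − (0.0592/n) log Q: log Q = (E° − E)·n/0.0592 = (+1.91 − (+1.883))·2/0.0592 = 0.9122.
So 1·log[Mn²⁺] = 2·log(0.057) − log Q = -2.4883 − (0.9122) = -3.4005; [Mn²⁺] = 10^(-3.4005) ≈ 0.00040 M.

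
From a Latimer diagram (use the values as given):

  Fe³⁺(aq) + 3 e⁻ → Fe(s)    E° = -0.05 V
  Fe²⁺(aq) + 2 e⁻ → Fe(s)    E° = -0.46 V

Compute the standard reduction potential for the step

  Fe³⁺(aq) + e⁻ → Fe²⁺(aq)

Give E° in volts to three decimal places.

Sequential free energies add, so n₃E°₃ = n₁E°₁ + n₂E°₂.
With n₃ = 3, and the known step contributing 2×(-0.46) V, the unknown satisfies 1·E° = 3×(-0.05) − 2×(-0.46) = +0.770.
E° = +0.770 / 1 = +0.770 V.

+0.770 V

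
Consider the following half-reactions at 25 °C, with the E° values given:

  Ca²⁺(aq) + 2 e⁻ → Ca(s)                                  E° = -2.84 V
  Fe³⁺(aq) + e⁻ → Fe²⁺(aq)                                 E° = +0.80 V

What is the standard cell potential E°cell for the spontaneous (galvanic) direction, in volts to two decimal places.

The Fe³⁺/Fe²⁺ couple has the higher reduction potential, so it is the cathode; Ca²⁺/Ca is oxidised at the anode.
E°cell = E°(cathode) − E°(anode) = (+0.80) − (-2.84) = +3.64 V.
Since E°cell > 0, the reaction is spontaneous under standard conditions.

+3.64 V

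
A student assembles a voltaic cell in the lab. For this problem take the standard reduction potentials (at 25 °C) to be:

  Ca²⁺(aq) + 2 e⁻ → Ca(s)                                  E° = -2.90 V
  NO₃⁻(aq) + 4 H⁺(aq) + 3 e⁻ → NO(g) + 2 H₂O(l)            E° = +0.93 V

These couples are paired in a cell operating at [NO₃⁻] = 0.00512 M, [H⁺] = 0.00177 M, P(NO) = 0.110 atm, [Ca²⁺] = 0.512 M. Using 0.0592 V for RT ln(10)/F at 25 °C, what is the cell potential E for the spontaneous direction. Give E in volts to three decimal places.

NO₃⁻/NO is the cathode (higher E°), Ca²⁺/Ca the anode: E°cell = +0.93 − (-2.90) = +3.83 V, n = 6.
Overall: 2 NO₃⁻(aq) + 8 H⁺(aq) + 3 Ca(s) → 2 NO(g) + 4 H₂O(l) + 3 Ca²⁺(aq)
Q = P(NO)^2·[Ca²⁺]^3 / ([NO₃⁻]^2·[H⁺]^8); log Q = 23.808.
E = E° − (0.0592/n) log Q = +3.83 − (0.0592/6)(23.808) = +3.595 V.

+3.595 V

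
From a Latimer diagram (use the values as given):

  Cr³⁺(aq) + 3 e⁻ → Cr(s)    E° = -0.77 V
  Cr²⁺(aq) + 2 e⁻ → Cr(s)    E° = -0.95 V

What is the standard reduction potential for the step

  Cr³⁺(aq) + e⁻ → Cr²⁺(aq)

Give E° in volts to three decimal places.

Sequential free energies add, so n₃E°₃ = n₁E°₁ + n₂E°₂.
With n₃ = 3, and the known step contributing 2×(-0.95) V, the unknown satisfies 1·E° = 3×(-0.77) − 2×(-0.95) = -0.410.
E° = -0.410 / 1 = -0.410 V.

-0.410 V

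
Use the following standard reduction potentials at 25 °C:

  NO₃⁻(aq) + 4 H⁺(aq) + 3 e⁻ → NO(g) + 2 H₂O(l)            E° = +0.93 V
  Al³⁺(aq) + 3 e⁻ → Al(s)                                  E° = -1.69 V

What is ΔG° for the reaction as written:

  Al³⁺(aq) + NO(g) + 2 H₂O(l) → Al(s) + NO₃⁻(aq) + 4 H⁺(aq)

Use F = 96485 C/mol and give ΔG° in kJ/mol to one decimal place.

As written, Al³⁺/Al is reduced (cathode) and NO₃⁻/NO is oxidised (anode), so E°cell = (-1.69) − (+0.93) = -2.62 V.
Balancing electrons gives n = 3.
ΔG° = −nFE° = −(3)(96485)(-2.62) = 758,372 J = +758.4 kJ/mol.

+758.4 kJ/mol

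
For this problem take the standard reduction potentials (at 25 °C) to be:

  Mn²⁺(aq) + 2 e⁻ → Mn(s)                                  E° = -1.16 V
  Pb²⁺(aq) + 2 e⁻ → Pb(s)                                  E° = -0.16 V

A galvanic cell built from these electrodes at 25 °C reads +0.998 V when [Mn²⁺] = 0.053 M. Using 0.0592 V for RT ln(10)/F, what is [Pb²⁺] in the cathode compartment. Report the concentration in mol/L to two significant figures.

Pb²⁺/Pb is the cathode, Mn²⁺/Mn the anode: E°cell = +1.00 V, n = 2.
Overall reaction: Pb²⁺(aq) + Mn(s) → Pb(s) + Mn²⁺(aq); Q = [Mn²⁺]^1/[Pb²⁺]^1.
From E = E° − (0.0592/n) log Q: log Q = (E° − E)·n/0.0592 = (+1.00 − (+0.998))·2/0.0592 = 0.0676.
So 1·log[Pb²⁺] = 1·log(0.053) − log Q = -1.2757 − (0.0676) = -1.3433; [Pb²⁺] = 10^(-1.3433) ≈ 0.045 M.

0.045 M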